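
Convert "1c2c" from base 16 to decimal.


Input: "1c2c" in base 16
Positional expansion:
  Digit '1' (value 1) x 16^3 = 4096
  Digit 'c' (value 12) x 16^2 = 3072
  Digit '2' (value 2) x 16^1 = 32
  Digit 'c' (value 12) x 16^0 = 12
Sum = 7212

7212


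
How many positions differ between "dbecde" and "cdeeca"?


Comparing "dbecde" and "cdeeca" position by position:
  Position 0: 'd' vs 'c' => DIFFER
  Position 1: 'b' vs 'd' => DIFFER
  Position 2: 'e' vs 'e' => same
  Position 3: 'c' vs 'e' => DIFFER
  Position 4: 'd' vs 'c' => DIFFER
  Position 5: 'e' vs 'a' => DIFFER
Positions that differ: 5

5


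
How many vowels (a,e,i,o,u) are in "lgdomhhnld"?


Input: lgdomhhnld
Checking each character:
  'l' at position 0: consonant
  'g' at position 1: consonant
  'd' at position 2: consonant
  'o' at position 3: vowel (running total: 1)
  'm' at position 4: consonant
  'h' at position 5: consonant
  'h' at position 6: consonant
  'n' at position 7: consonant
  'l' at position 8: consonant
  'd' at position 9: consonant
Total vowels: 1

1


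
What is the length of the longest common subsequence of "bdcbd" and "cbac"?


LCS of "bdcbd" and "cbac"
DP table:
           c    b    a    c
      0    0    0    0    0
  b   0    0    1    1    1
  d   0    0    1    1    1
  c   0    1    1    1    2
  b   0    1    2    2    2
  d   0    1    2    2    2
LCS length = dp[5][4] = 2

2


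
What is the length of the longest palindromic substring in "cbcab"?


Input: "cbcab"
Checking substrings for palindromes:
  [0:3] "cbc" (len 3) => palindrome
Longest palindromic substring: "cbc" with length 3

3


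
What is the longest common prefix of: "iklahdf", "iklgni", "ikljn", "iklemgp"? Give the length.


Words: iklahdf, iklgni, ikljn, iklemgp
  Position 0: all 'i' => match
  Position 1: all 'k' => match
  Position 2: all 'l' => match
  Position 3: ('a', 'g', 'j', 'e') => mismatch, stop
LCP = "ikl" (length 3)

3


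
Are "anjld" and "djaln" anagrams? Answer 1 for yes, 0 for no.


Strings: "anjld", "djaln"
Sorted first:  adjln
Sorted second: adjln
Sorted forms match => anagrams

1


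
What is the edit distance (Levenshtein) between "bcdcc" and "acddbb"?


Computing edit distance: "bcdcc" -> "acddbb"
DP table:
           a    c    d    d    b    b
      0    1    2    3    4    5    6
  b   1    1    2    3    4    4    5
  c   2    2    1    2    3    4    5
  d   3    3    2    1    2    3    4
  c   4    4    3    2    2    3    4
  c   5    5    4    3    3    3    4
Edit distance = dp[5][6] = 4

4


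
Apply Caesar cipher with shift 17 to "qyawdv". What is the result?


Caesar cipher: shift "qyawdv" by 17
  'q' (pos 16) + 17 = pos 7 = 'h'
  'y' (pos 24) + 17 = pos 15 = 'p'
  'a' (pos 0) + 17 = pos 17 = 'r'
  'w' (pos 22) + 17 = pos 13 = 'n'
  'd' (pos 3) + 17 = pos 20 = 'u'
  'v' (pos 21) + 17 = pos 12 = 'm'
Result: hprnum

hprnum


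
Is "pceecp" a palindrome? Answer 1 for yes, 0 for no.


Input: pceecp
Reversed: pceecp
  Compare pos 0 ('p') with pos 5 ('p'): match
  Compare pos 1 ('c') with pos 4 ('c'): match
  Compare pos 2 ('e') with pos 3 ('e'): match
Result: palindrome

1


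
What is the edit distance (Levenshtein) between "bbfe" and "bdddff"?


Computing edit distance: "bbfe" -> "bdddff"
DP table:
           b    d    d    d    f    f
      0    1    2    3    4    5    6
  b   1    0    1    2    3    4    5
  b   2    1    1    2    3    4    5
  f   3    2    2    2    3    3    4
  e   4    3    3    3    3    4    4
Edit distance = dp[4][6] = 4

4


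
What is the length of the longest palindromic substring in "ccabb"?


Input: "ccabb"
Checking substrings for palindromes:
  [0:2] "cc" (len 2) => palindrome
  [3:5] "bb" (len 2) => palindrome
Longest palindromic substring: "cc" with length 2

2


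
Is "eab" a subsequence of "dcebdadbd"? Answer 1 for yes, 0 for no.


Check if "eab" is a subsequence of "dcebdadbd"
Greedy scan:
  Position 0 ('d'): no match needed
  Position 1 ('c'): no match needed
  Position 2 ('e'): matches sub[0] = 'e'
  Position 3 ('b'): no match needed
  Position 4 ('d'): no match needed
  Position 5 ('a'): matches sub[1] = 'a'
  Position 6 ('d'): no match needed
  Position 7 ('b'): matches sub[2] = 'b'
  Position 8 ('d'): no match needed
All 3 characters matched => is a subsequence

1


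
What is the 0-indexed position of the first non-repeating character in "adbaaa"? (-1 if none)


Input: adbaaa
Character frequencies:
  'a': 4
  'b': 1
  'd': 1
Scanning left to right for freq == 1:
  Position 0 ('a'): freq=4, skip
  Position 1 ('d'): unique! => answer = 1

1


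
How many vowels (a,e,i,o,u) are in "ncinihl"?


Input: ncinihl
Checking each character:
  'n' at position 0: consonant
  'c' at position 1: consonant
  'i' at position 2: vowel (running total: 1)
  'n' at position 3: consonant
  'i' at position 4: vowel (running total: 2)
  'h' at position 5: consonant
  'l' at position 6: consonant
Total vowels: 2

2


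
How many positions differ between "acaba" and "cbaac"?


Comparing "acaba" and "cbaac" position by position:
  Position 0: 'a' vs 'c' => DIFFER
  Position 1: 'c' vs 'b' => DIFFER
  Position 2: 'a' vs 'a' => same
  Position 3: 'b' vs 'a' => DIFFER
  Position 4: 'a' vs 'c' => DIFFER
Positions that differ: 4

4


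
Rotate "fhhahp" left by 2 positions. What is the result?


Input: "fhhahp", rotate left by 2
First 2 characters: "fh"
Remaining characters: "hahp"
Concatenate remaining + first: "hahp" + "fh" = "hahpfh"

hahpfh


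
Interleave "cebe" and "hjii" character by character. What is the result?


Interleaving "cebe" and "hjii":
  Position 0: 'c' from first, 'h' from second => "ch"
  Position 1: 'e' from first, 'j' from second => "ej"
  Position 2: 'b' from first, 'i' from second => "bi"
  Position 3: 'e' from first, 'i' from second => "ei"
Result: chejbiei

chejbiei


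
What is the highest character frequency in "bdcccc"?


Input: bdcccc
Character counts:
  'b': 1
  'c': 4
  'd': 1
Maximum frequency: 4

4


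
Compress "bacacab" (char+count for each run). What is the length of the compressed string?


Input: bacacab
Runs:
  'b' x 1 => "b1"
  'a' x 1 => "a1"
  'c' x 1 => "c1"
  'a' x 1 => "a1"
  'c' x 1 => "c1"
  'a' x 1 => "a1"
  'b' x 1 => "b1"
Compressed: "b1a1c1a1c1a1b1"
Compressed length: 14

14


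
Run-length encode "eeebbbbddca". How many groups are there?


Input: eeebbbbddca
Scanning for consecutive runs:
  Group 1: 'e' x 3 (positions 0-2)
  Group 2: 'b' x 4 (positions 3-6)
  Group 3: 'd' x 2 (positions 7-8)
  Group 4: 'c' x 1 (positions 9-9)
  Group 5: 'a' x 1 (positions 10-10)
Total groups: 5

5


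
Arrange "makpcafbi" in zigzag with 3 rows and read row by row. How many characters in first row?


Zigzag "makpcafbi" into 3 rows:
Placing characters:
  'm' => row 0
  'a' => row 1
  'k' => row 2
  'p' => row 1
  'c' => row 0
  'a' => row 1
  'f' => row 2
  'b' => row 1
  'i' => row 0
Rows:
  Row 0: "mci"
  Row 1: "apab"
  Row 2: "kf"
First row length: 3

3


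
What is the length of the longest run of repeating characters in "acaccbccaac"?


Input: "acaccbccaac"
Scanning for longest run:
  Position 1 ('c'): new char, reset run to 1
  Position 2 ('a'): new char, reset run to 1
  Position 3 ('c'): new char, reset run to 1
  Position 4 ('c'): continues run of 'c', length=2
  Position 5 ('b'): new char, reset run to 1
  Position 6 ('c'): new char, reset run to 1
  Position 7 ('c'): continues run of 'c', length=2
  Position 8 ('a'): new char, reset run to 1
  Position 9 ('a'): continues run of 'a', length=2
  Position 10 ('c'): new char, reset run to 1
Longest run: 'c' with length 2

2


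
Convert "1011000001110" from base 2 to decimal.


Input: "1011000001110" in base 2
Positional expansion:
  Digit '1' (value 1) x 2^12 = 4096
  Digit '0' (value 0) x 2^11 = 0
  Digit '1' (value 1) x 2^10 = 1024
  Digit '1' (value 1) x 2^9 = 512
  Digit '0' (value 0) x 2^8 = 0
  Digit '0' (value 0) x 2^7 = 0
  Digit '0' (value 0) x 2^6 = 0
  Digit '0' (value 0) x 2^5 = 0
  Digit '0' (value 0) x 2^4 = 0
  Digit '1' (value 1) x 2^3 = 8
  Digit '1' (value 1) x 2^2 = 4
  Digit '1' (value 1) x 2^1 = 2
  Digit '0' (value 0) x 2^0 = 0
Sum = 5646

5646


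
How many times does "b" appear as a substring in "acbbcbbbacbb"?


Searching for "b" in "acbbcbbbacbb"
Scanning each position:
  Position 0: "a" => no
  Position 1: "c" => no
  Position 2: "b" => MATCH
  Position 3: "b" => MATCH
  Position 4: "c" => no
  Position 5: "b" => MATCH
  Position 6: "b" => MATCH
  Position 7: "b" => MATCH
  Position 8: "a" => no
  Position 9: "c" => no
  Position 10: "b" => MATCH
  Position 11: "b" => MATCH
Total occurrences: 7

7


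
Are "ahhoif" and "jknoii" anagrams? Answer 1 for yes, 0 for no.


Strings: "ahhoif", "jknoii"
Sorted first:  afhhio
Sorted second: iijkno
Differ at position 0: 'a' vs 'i' => not anagrams

0


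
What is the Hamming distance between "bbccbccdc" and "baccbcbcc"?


Comparing "bbccbccdc" and "baccbcbcc" position by position:
  Position 0: 'b' vs 'b' => same
  Position 1: 'b' vs 'a' => differ
  Position 2: 'c' vs 'c' => same
  Position 3: 'c' vs 'c' => same
  Position 4: 'b' vs 'b' => same
  Position 5: 'c' vs 'c' => same
  Position 6: 'c' vs 'b' => differ
  Position 7: 'd' vs 'c' => differ
  Position 8: 'c' vs 'c' => same
Total differences (Hamming distance): 3

3


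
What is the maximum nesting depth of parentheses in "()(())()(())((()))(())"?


Input: "()(())()(())((()))(())"
Tracking depth:
  Position 0 '(': depth becomes 1
  Position 1 ')': depth becomes 0
  Position 2 '(': depth becomes 1
  Position 3 '(': depth becomes 2
  Position 4 ')': depth becomes 1
  Position 5 ')': depth becomes 0
  Position 6 '(': depth becomes 1
  Position 7 ')': depth becomes 0
  Position 8 '(': depth becomes 1
  Position 9 '(': depth becomes 2
  Position 10 ')': depth becomes 1
  Position 11 ')': depth becomes 0
  Position 12 '(': depth becomes 1
  Position 13 '(': depth becomes 2
  Position 14 '(': depth becomes 3
  Position 15 ')': depth becomes 2
  Position 16 ')': depth becomes 1
  Position 17 ')': depth becomes 0
  Position 18 '(': depth becomes 1
  Position 19 '(': depth becomes 2
  Position 20 ')': depth becomes 1
  Position 21 ')': depth becomes 0
Maximum depth reached: 3

3


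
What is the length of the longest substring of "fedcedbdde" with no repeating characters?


Input: "fedcedbdde"
Sliding window (track last position of each char):
  Position 0 ('f'): window [0,0] length 1 -- new best
  Position 1 ('e'): window [0,1] length 2 -- new best
  Position 2 ('d'): window [0,2] length 3 -- new best
  Position 3 ('c'): window [0,3] length 4 -- new best
  Position 4 ('e'): repeat (last at 1), move window start to 2
  Position 4 ('e'): window [2,4] length 3
  Position 5 ('d'): repeat (last at 2), move window start to 3
  Position 5 ('d'): window [3,5] length 3
  Position 6 ('b'): window [3,6] length 4
  Position 7 ('d'): repeat (last at 5), move window start to 6
  Position 7 ('d'): window [6,7] length 2
  Position 8 ('d'): repeat (last at 7), move window start to 8
  Position 8 ('d'): window [8,8] length 1
  Position 9 ('e'): window [8,9] length 2
Longest substring with no repeats: "fedc" with length 4

4


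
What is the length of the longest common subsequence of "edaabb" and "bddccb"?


LCS of "edaabb" and "bddccb"
DP table:
           b    d    d    c    c    b
      0    0    0    0    0    0    0
  e   0    0    0    0    0    0    0
  d   0    0    1    1    1    1    1
  a   0    0    1    1    1    1    1
  a   0    0    1    1    1    1    1
  b   0    1    1    1    1    1    2
  b   0    1    1    1    1    1    2
LCS length = dp[6][6] = 2

2


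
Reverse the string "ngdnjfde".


Input: ngdnjfde
Reading characters right to left:
  Position 7: 'e'
  Position 6: 'd'
  Position 5: 'f'
  Position 4: 'j'
  Position 3: 'n'
  Position 2: 'd'
  Position 1: 'g'
  Position 0: 'n'
Reversed: edfjndgn

edfjndgn


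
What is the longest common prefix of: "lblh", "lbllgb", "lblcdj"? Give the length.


Words: lblh, lbllgb, lblcdj
  Position 0: all 'l' => match
  Position 1: all 'b' => match
  Position 2: all 'l' => match
  Position 3: ('h', 'l', 'c') => mismatch, stop
LCP = "lbl" (length 3)

3


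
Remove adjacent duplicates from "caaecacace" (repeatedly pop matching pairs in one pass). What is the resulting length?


Input: caaecacace
Stack-based adjacent duplicate removal:
  Read 'c': push. Stack: c
  Read 'a': push. Stack: ca
  Read 'a': matches stack top 'a' => pop. Stack: c
  Read 'e': push. Stack: ce
  Read 'c': push. Stack: cec
  Read 'a': push. Stack: ceca
  Read 'c': push. Stack: cecac
  Read 'a': push. Stack: cecaca
  Read 'c': push. Stack: cecacac
  Read 'e': push. Stack: cecacace
Final stack: "cecacace" (length 8)

8


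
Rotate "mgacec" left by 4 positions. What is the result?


Input: "mgacec", rotate left by 4
First 4 characters: "mgac"
Remaining characters: "ec"
Concatenate remaining + first: "ec" + "mgac" = "ecmgac"

ecmgac


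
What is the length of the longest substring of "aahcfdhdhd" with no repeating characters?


Input: "aahcfdhdhd"
Sliding window (track last position of each char):
  Position 0 ('a'): window [0,0] length 1 -- new best
  Position 1 ('a'): repeat (last at 0), move window start to 1
  Position 1 ('a'): window [1,1] length 1
  Position 2 ('h'): window [1,2] length 2 -- new best
  Position 3 ('c'): window [1,3] length 3 -- new best
  Position 4 ('f'): window [1,4] length 4 -- new best
  Position 5 ('d'): window [1,5] length 5 -- new best
  Position 6 ('h'): repeat (last at 2), move window start to 3
  Position 6 ('h'): window [3,6] length 4
  Position 7 ('d'): repeat (last at 5), move window start to 6
  Position 7 ('d'): window [6,7] length 2
  Position 8 ('h'): repeat (last at 6), move window start to 7
  Position 8 ('h'): window [7,8] length 2
  Position 9 ('d'): repeat (last at 7), move window start to 8
  Position 9 ('d'): window [8,9] length 2
Longest substring with no repeats: "ahcfd" with length 5

5


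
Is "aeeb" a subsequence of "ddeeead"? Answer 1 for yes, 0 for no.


Check if "aeeb" is a subsequence of "ddeeead"
Greedy scan:
  Position 0 ('d'): no match needed
  Position 1 ('d'): no match needed
  Position 2 ('e'): no match needed
  Position 3 ('e'): no match needed
  Position 4 ('e'): no match needed
  Position 5 ('a'): matches sub[0] = 'a'
  Position 6 ('d'): no match needed
Only matched 1/4 characters => not a subsequence

0


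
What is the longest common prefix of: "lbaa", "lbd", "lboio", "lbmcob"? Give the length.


Words: lbaa, lbd, lboio, lbmcob
  Position 0: all 'l' => match
  Position 1: all 'b' => match
  Position 2: ('a', 'd', 'o', 'm') => mismatch, stop
LCP = "lb" (length 2)

2


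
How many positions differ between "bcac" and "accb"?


Comparing "bcac" and "accb" position by position:
  Position 0: 'b' vs 'a' => DIFFER
  Position 1: 'c' vs 'c' => same
  Position 2: 'a' vs 'c' => DIFFER
  Position 3: 'c' vs 'b' => DIFFER
Positions that differ: 3

3


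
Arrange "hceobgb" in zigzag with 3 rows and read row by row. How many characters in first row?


Zigzag "hceobgb" into 3 rows:
Placing characters:
  'h' => row 0
  'c' => row 1
  'e' => row 2
  'o' => row 1
  'b' => row 0
  'g' => row 1
  'b' => row 2
Rows:
  Row 0: "hb"
  Row 1: "cog"
  Row 2: "eb"
First row length: 2

2


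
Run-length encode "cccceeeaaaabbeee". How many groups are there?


Input: cccceeeaaaabbeee
Scanning for consecutive runs:
  Group 1: 'c' x 4 (positions 0-3)
  Group 2: 'e' x 3 (positions 4-6)
  Group 3: 'a' x 4 (positions 7-10)
  Group 4: 'b' x 2 (positions 11-12)
  Group 5: 'e' x 3 (positions 13-15)
Total groups: 5

5


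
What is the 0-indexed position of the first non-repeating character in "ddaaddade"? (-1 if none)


Input: ddaaddade
Character frequencies:
  'a': 3
  'd': 5
  'e': 1
Scanning left to right for freq == 1:
  Position 0 ('d'): freq=5, skip
  Position 1 ('d'): freq=5, skip
  Position 2 ('a'): freq=3, skip
  Position 3 ('a'): freq=3, skip
  Position 4 ('d'): freq=5, skip
  Position 5 ('d'): freq=5, skip
  Position 6 ('a'): freq=3, skip
  Position 7 ('d'): freq=5, skip
  Position 8 ('e'): unique! => answer = 8

8


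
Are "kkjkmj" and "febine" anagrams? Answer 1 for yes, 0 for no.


Strings: "kkjkmj", "febine"
Sorted first:  jjkkkm
Sorted second: beefin
Differ at position 0: 'j' vs 'b' => not anagrams

0


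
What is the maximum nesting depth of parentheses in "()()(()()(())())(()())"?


Input: "()()(()()(())())(()())"
Tracking depth:
  Position 0 '(': depth becomes 1
  Position 1 ')': depth becomes 0
  Position 2 '(': depth becomes 1
  Position 3 ')': depth becomes 0
  Position 4 '(': depth becomes 1
  Position 5 '(': depth becomes 2
  Position 6 ')': depth becomes 1
  Position 7 '(': depth becomes 2
  Position 8 ')': depth becomes 1
  Position 9 '(': depth becomes 2
  Position 10 '(': depth becomes 3
  Position 11 ')': depth becomes 2
  Position 12 ')': depth becomes 1
  Position 13 '(': depth becomes 2
  Position 14 ')': depth becomes 1
  Position 15 ')': depth becomes 0
  Position 16 '(': depth becomes 1
  Position 17 '(': depth becomes 2
  Position 18 ')': depth becomes 1
  Position 19 '(': depth becomes 2
  Position 20 ')': depth becomes 1
  Position 21 ')': depth becomes 0
Maximum depth reached: 3

3


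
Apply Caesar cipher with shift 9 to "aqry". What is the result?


Caesar cipher: shift "aqry" by 9
  'a' (pos 0) + 9 = pos 9 = 'j'
  'q' (pos 16) + 9 = pos 25 = 'z'
  'r' (pos 17) + 9 = pos 0 = 'a'
  'y' (pos 24) + 9 = pos 7 = 'h'
Result: jzah

jzah


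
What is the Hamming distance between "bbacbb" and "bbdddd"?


Comparing "bbacbb" and "bbdddd" position by position:
  Position 0: 'b' vs 'b' => same
  Position 1: 'b' vs 'b' => same
  Position 2: 'a' vs 'd' => differ
  Position 3: 'c' vs 'd' => differ
  Position 4: 'b' vs 'd' => differ
  Position 5: 'b' vs 'd' => differ
Total differences (Hamming distance): 4

4


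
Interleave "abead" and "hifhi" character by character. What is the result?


Interleaving "abead" and "hifhi":
  Position 0: 'a' from first, 'h' from second => "ah"
  Position 1: 'b' from first, 'i' from second => "bi"
  Position 2: 'e' from first, 'f' from second => "ef"
  Position 3: 'a' from first, 'h' from second => "ah"
  Position 4: 'd' from first, 'i' from second => "di"
Result: ahbiefahdi

ahbiefahdi


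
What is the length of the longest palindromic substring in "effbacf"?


Input: "effbacf"
Checking substrings for palindromes:
  [1:3] "ff" (len 2) => palindrome
Longest palindromic substring: "ff" with length 2

2


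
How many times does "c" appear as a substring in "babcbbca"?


Searching for "c" in "babcbbca"
Scanning each position:
  Position 0: "b" => no
  Position 1: "a" => no
  Position 2: "b" => no
  Position 3: "c" => MATCH
  Position 4: "b" => no
  Position 5: "b" => no
  Position 6: "c" => MATCH
  Position 7: "a" => no
Total occurrences: 2

2


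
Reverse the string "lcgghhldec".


Input: lcgghhldec
Reading characters right to left:
  Position 9: 'c'
  Position 8: 'e'
  Position 7: 'd'
  Position 6: 'l'
  Position 5: 'h'
  Position 4: 'h'
  Position 3: 'g'
  Position 2: 'g'
  Position 1: 'c'
  Position 0: 'l'
Reversed: cedlhhggcl

cedlhhggcl


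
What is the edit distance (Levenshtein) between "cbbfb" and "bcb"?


Computing edit distance: "cbbfb" -> "bcb"
DP table:
           b    c    b
      0    1    2    3
  c   1    1    1    2
  b   2    1    2    1
  b   3    2    2    2
  f   4    3    3    3
  b   5    4    4    3
Edit distance = dp[5][3] = 3

3


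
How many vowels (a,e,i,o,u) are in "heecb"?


Input: heecb
Checking each character:
  'h' at position 0: consonant
  'e' at position 1: vowel (running total: 1)
  'e' at position 2: vowel (running total: 2)
  'c' at position 3: consonant
  'b' at position 4: consonant
Total vowels: 2

2


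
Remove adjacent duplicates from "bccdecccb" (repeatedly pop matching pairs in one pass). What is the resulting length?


Input: bccdecccb
Stack-based adjacent duplicate removal:
  Read 'b': push. Stack: b
  Read 'c': push. Stack: bc
  Read 'c': matches stack top 'c' => pop. Stack: b
  Read 'd': push. Stack: bd
  Read 'e': push. Stack: bde
  Read 'c': push. Stack: bdec
  Read 'c': matches stack top 'c' => pop. Stack: bde
  Read 'c': push. Stack: bdec
  Read 'b': push. Stack: bdecb
Final stack: "bdecb" (length 5)

5


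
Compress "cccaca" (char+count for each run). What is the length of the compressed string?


Input: cccaca
Runs:
  'c' x 3 => "c3"
  'a' x 1 => "a1"
  'c' x 1 => "c1"
  'a' x 1 => "a1"
Compressed: "c3a1c1a1"
Compressed length: 8

8


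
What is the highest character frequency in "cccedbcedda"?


Input: cccedbcedda
Character counts:
  'a': 1
  'b': 1
  'c': 4
  'd': 3
  'e': 2
Maximum frequency: 4

4


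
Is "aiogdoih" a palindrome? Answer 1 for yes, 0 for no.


Input: aiogdoih
Reversed: hiodgoia
  Compare pos 0 ('a') with pos 7 ('h'): MISMATCH
  Compare pos 1 ('i') with pos 6 ('i'): match
  Compare pos 2 ('o') with pos 5 ('o'): match
  Compare pos 3 ('g') with pos 4 ('d'): MISMATCH
Result: not a palindrome

0


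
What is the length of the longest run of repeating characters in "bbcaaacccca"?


Input: "bbcaaacccca"
Scanning for longest run:
  Position 1 ('b'): continues run of 'b', length=2
  Position 2 ('c'): new char, reset run to 1
  Position 3 ('a'): new char, reset run to 1
  Position 4 ('a'): continues run of 'a', length=2
  Position 5 ('a'): continues run of 'a', length=3
  Position 6 ('c'): new char, reset run to 1
  Position 7 ('c'): continues run of 'c', length=2
  Position 8 ('c'): continues run of 'c', length=3
  Position 9 ('c'): continues run of 'c', length=4
  Position 10 ('a'): new char, reset run to 1
Longest run: 'c' with length 4

4


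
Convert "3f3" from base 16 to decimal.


Input: "3f3" in base 16
Positional expansion:
  Digit '3' (value 3) x 16^2 = 768
  Digit 'f' (value 15) x 16^1 = 240
  Digit '3' (value 3) x 16^0 = 3
Sum = 1011

1011


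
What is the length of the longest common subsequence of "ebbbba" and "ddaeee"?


LCS of "ebbbba" and "ddaeee"
DP table:
           d    d    a    e    e    e
      0    0    0    0    0    0    0
  e   0    0    0    0    1    1    1
  b   0    0    0    0    1    1    1
  b   0    0    0    0    1    1    1
  b   0    0    0    0    1    1    1
  b   0    0    0    0    1    1    1
  a   0    0    0    1    1    1    1
LCS length = dp[6][6] = 1

1


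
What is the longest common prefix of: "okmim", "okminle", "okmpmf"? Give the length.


Words: okmim, okminle, okmpmf
  Position 0: all 'o' => match
  Position 1: all 'k' => match
  Position 2: all 'm' => match
  Position 3: ('i', 'i', 'p') => mismatch, stop
LCP = "okm" (length 3)

3


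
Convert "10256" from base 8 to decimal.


Input: "10256" in base 8
Positional expansion:
  Digit '1' (value 1) x 8^4 = 4096
  Digit '0' (value 0) x 8^3 = 0
  Digit '2' (value 2) x 8^2 = 128
  Digit '5' (value 5) x 8^1 = 40
  Digit '6' (value 6) x 8^0 = 6
Sum = 4270

4270


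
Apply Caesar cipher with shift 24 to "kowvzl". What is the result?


Caesar cipher: shift "kowvzl" by 24
  'k' (pos 10) + 24 = pos 8 = 'i'
  'o' (pos 14) + 24 = pos 12 = 'm'
  'w' (pos 22) + 24 = pos 20 = 'u'
  'v' (pos 21) + 24 = pos 19 = 't'
  'z' (pos 25) + 24 = pos 23 = 'x'
  'l' (pos 11) + 24 = pos 9 = 'j'
Result: imutxj

imutxj


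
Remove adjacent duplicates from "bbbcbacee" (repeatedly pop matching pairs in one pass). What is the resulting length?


Input: bbbcbacee
Stack-based adjacent duplicate removal:
  Read 'b': push. Stack: b
  Read 'b': matches stack top 'b' => pop. Stack: (empty)
  Read 'b': push. Stack: b
  Read 'c': push. Stack: bc
  Read 'b': push. Stack: bcb
  Read 'a': push. Stack: bcba
  Read 'c': push. Stack: bcbac
  Read 'e': push. Stack: bcbace
  Read 'e': matches stack top 'e' => pop. Stack: bcbac
Final stack: "bcbac" (length 5)

5


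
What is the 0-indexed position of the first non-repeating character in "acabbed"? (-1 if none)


Input: acabbed
Character frequencies:
  'a': 2
  'b': 2
  'c': 1
  'd': 1
  'e': 1
Scanning left to right for freq == 1:
  Position 0 ('a'): freq=2, skip
  Position 1 ('c'): unique! => answer = 1

1


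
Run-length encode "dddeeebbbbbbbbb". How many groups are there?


Input: dddeeebbbbbbbbb
Scanning for consecutive runs:
  Group 1: 'd' x 3 (positions 0-2)
  Group 2: 'e' x 3 (positions 3-5)
  Group 3: 'b' x 9 (positions 6-14)
Total groups: 3

3


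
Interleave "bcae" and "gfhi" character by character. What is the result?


Interleaving "bcae" and "gfhi":
  Position 0: 'b' from first, 'g' from second => "bg"
  Position 1: 'c' from first, 'f' from second => "cf"
  Position 2: 'a' from first, 'h' from second => "ah"
  Position 3: 'e' from first, 'i' from second => "ei"
Result: bgcfahei

bgcfahei


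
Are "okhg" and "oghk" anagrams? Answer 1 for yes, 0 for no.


Strings: "okhg", "oghk"
Sorted first:  ghko
Sorted second: ghko
Sorted forms match => anagrams

1


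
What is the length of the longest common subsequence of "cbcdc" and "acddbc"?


LCS of "cbcdc" and "acddbc"
DP table:
           a    c    d    d    b    c
      0    0    0    0    0    0    0
  c   0    0    1    1    1    1    1
  b   0    0    1    1    1    2    2
  c   0    0    1    1    1    2    3
  d   0    0    1    2    2    2    3
  c   0    0    1    2    2    2    3
LCS length = dp[5][6] = 3

3


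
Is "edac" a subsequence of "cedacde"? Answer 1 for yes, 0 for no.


Check if "edac" is a subsequence of "cedacde"
Greedy scan:
  Position 0 ('c'): no match needed
  Position 1 ('e'): matches sub[0] = 'e'
  Position 2 ('d'): matches sub[1] = 'd'
  Position 3 ('a'): matches sub[2] = 'a'
  Position 4 ('c'): matches sub[3] = 'c'
  Position 5 ('d'): no match needed
  Position 6 ('e'): no match needed
All 4 characters matched => is a subsequence

1


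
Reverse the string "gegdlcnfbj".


Input: gegdlcnfbj
Reading characters right to left:
  Position 9: 'j'
  Position 8: 'b'
  Position 7: 'f'
  Position 6: 'n'
  Position 5: 'c'
  Position 4: 'l'
  Position 3: 'd'
  Position 2: 'g'
  Position 1: 'e'
  Position 0: 'g'
Reversed: jbfncldgeg

jbfncldgeg


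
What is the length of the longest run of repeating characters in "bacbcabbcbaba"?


Input: "bacbcabbcbaba"
Scanning for longest run:
  Position 1 ('a'): new char, reset run to 1
  Position 2 ('c'): new char, reset run to 1
  Position 3 ('b'): new char, reset run to 1
  Position 4 ('c'): new char, reset run to 1
  Position 5 ('a'): new char, reset run to 1
  Position 6 ('b'): new char, reset run to 1
  Position 7 ('b'): continues run of 'b', length=2
  Position 8 ('c'): new char, reset run to 1
  Position 9 ('b'): new char, reset run to 1
  Position 10 ('a'): new char, reset run to 1
  Position 11 ('b'): new char, reset run to 1
  Position 12 ('a'): new char, reset run to 1
Longest run: 'b' with length 2

2


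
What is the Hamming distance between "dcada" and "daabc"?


Comparing "dcada" and "daabc" position by position:
  Position 0: 'd' vs 'd' => same
  Position 1: 'c' vs 'a' => differ
  Position 2: 'a' vs 'a' => same
  Position 3: 'd' vs 'b' => differ
  Position 4: 'a' vs 'c' => differ
Total differences (Hamming distance): 3

3


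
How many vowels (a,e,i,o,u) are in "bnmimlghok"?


Input: bnmimlghok
Checking each character:
  'b' at position 0: consonant
  'n' at position 1: consonant
  'm' at position 2: consonant
  'i' at position 3: vowel (running total: 1)
  'm' at position 4: consonant
  'l' at position 5: consonant
  'g' at position 6: consonant
  'h' at position 7: consonant
  'o' at position 8: vowel (running total: 2)
  'k' at position 9: consonant
Total vowels: 2

2


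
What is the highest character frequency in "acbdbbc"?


Input: acbdbbc
Character counts:
  'a': 1
  'b': 3
  'c': 2
  'd': 1
Maximum frequency: 3

3


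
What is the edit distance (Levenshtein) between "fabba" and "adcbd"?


Computing edit distance: "fabba" -> "adcbd"
DP table:
           a    d    c    b    d
      0    1    2    3    4    5
  f   1    1    2    3    4    5
  a   2    1    2    3    4    5
  b   3    2    2    3    3    4
  b   4    3    3    3    3    4
  a   5    4    4    4    4    4
Edit distance = dp[5][5] = 4

4


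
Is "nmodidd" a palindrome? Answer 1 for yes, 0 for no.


Input: nmodidd
Reversed: ddidomn
  Compare pos 0 ('n') with pos 6 ('d'): MISMATCH
  Compare pos 1 ('m') with pos 5 ('d'): MISMATCH
  Compare pos 2 ('o') with pos 4 ('i'): MISMATCH
Result: not a palindrome

0


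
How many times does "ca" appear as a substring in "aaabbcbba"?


Searching for "ca" in "aaabbcbba"
Scanning each position:
  Position 0: "aa" => no
  Position 1: "aa" => no
  Position 2: "ab" => no
  Position 3: "bb" => no
  Position 4: "bc" => no
  Position 5: "cb" => no
  Position 6: "bb" => no
  Position 7: "ba" => no
Total occurrences: 0

0


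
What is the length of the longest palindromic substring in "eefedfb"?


Input: "eefedfb"
Checking substrings for palindromes:
  [1:4] "efe" (len 3) => palindrome
  [0:2] "ee" (len 2) => palindrome
Longest palindromic substring: "efe" with length 3

3


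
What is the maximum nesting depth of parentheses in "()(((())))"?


Input: "()(((())))"
Tracking depth:
  Position 0 '(': depth becomes 1
  Position 1 ')': depth becomes 0
  Position 2 '(': depth becomes 1
  Position 3 '(': depth becomes 2
  Position 4 '(': depth becomes 3
  Position 5 '(': depth becomes 4
  Position 6 ')': depth becomes 3
  Position 7 ')': depth becomes 2
  Position 8 ')': depth becomes 1
  Position 9 ')': depth becomes 0
Maximum depth reached: 4

4


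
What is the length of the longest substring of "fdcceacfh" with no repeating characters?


Input: "fdcceacfh"
Sliding window (track last position of each char):
  Position 0 ('f'): window [0,0] length 1 -- new best
  Position 1 ('d'): window [0,1] length 2 -- new best
  Position 2 ('c'): window [0,2] length 3 -- new best
  Position 3 ('c'): repeat (last at 2), move window start to 3
  Position 3 ('c'): window [3,3] length 1
  Position 4 ('e'): window [3,4] length 2
  Position 5 ('a'): window [3,5] length 3
  Position 6 ('c'): repeat (last at 3), move window start to 4
  Position 6 ('c'): window [4,6] length 3
  Position 7 ('f'): window [4,7] length 4 -- new best
  Position 8 ('h'): window [4,8] length 5 -- new best
Longest substring with no repeats: "eacfh" with length 5

5


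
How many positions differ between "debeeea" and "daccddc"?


Comparing "debeeea" and "daccddc" position by position:
  Position 0: 'd' vs 'd' => same
  Position 1: 'e' vs 'a' => DIFFER
  Position 2: 'b' vs 'c' => DIFFER
  Position 3: 'e' vs 'c' => DIFFER
  Position 4: 'e' vs 'd' => DIFFER
  Position 5: 'e' vs 'd' => DIFFER
  Position 6: 'a' vs 'c' => DIFFER
Positions that differ: 6

6


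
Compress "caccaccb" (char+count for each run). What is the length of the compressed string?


Input: caccaccb
Runs:
  'c' x 1 => "c1"
  'a' x 1 => "a1"
  'c' x 2 => "c2"
  'a' x 1 => "a1"
  'c' x 2 => "c2"
  'b' x 1 => "b1"
Compressed: "c1a1c2a1c2b1"
Compressed length: 12

12


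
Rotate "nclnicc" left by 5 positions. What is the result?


Input: "nclnicc", rotate left by 5
First 5 characters: "nclni"
Remaining characters: "cc"
Concatenate remaining + first: "cc" + "nclni" = "ccnclni"

ccnclni


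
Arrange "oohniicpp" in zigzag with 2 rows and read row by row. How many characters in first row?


Zigzag "oohniicpp" into 2 rows:
Placing characters:
  'o' => row 0
  'o' => row 1
  'h' => row 0
  'n' => row 1
  'i' => row 0
  'i' => row 1
  'c' => row 0
  'p' => row 1
  'p' => row 0
Rows:
  Row 0: "ohicp"
  Row 1: "onip"
First row length: 5

5


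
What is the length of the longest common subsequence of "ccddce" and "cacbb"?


LCS of "ccddce" and "cacbb"
DP table:
           c    a    c    b    b
      0    0    0    0    0    0
  c   0    1    1    1    1    1
  c   0    1    1    2    2    2
  d   0    1    1    2    2    2
  d   0    1    1    2    2    2
  c   0    1    1    2    2    2
  e   0    1    1    2    2    2
LCS length = dp[6][5] = 2

2


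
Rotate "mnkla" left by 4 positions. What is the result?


Input: "mnkla", rotate left by 4
First 4 characters: "mnkl"
Remaining characters: "a"
Concatenate remaining + first: "a" + "mnkl" = "amnkl"

amnkl


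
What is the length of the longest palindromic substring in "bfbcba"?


Input: "bfbcba"
Checking substrings for palindromes:
  [0:3] "bfb" (len 3) => palindrome
  [2:5] "bcb" (len 3) => palindrome
Longest palindromic substring: "bfb" with length 3

3


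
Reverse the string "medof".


Input: medof
Reading characters right to left:
  Position 4: 'f'
  Position 3: 'o'
  Position 2: 'd'
  Position 1: 'e'
  Position 0: 'm'
Reversed: fodem

fodem


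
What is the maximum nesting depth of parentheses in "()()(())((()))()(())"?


Input: "()()(())((()))()(())"
Tracking depth:
  Position 0 '(': depth becomes 1
  Position 1 ')': depth becomes 0
  Position 2 '(': depth becomes 1
  Position 3 ')': depth becomes 0
  Position 4 '(': depth becomes 1
  Position 5 '(': depth becomes 2
  Position 6 ')': depth becomes 1
  Position 7 ')': depth becomes 0
  Position 8 '(': depth becomes 1
  Position 9 '(': depth becomes 2
  Position 10 '(': depth becomes 3
  Position 11 ')': depth becomes 2
  Position 12 ')': depth becomes 1
  Position 13 ')': depth becomes 0
  Position 14 '(': depth becomes 1
  Position 15 ')': depth becomes 0
  Position 16 '(': depth becomes 1
  Position 17 '(': depth becomes 2
  Position 18 ')': depth becomes 1
  Position 19 ')': depth becomes 0
Maximum depth reached: 3

3


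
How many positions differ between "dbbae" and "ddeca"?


Comparing "dbbae" and "ddeca" position by position:
  Position 0: 'd' vs 'd' => same
  Position 1: 'b' vs 'd' => DIFFER
  Position 2: 'b' vs 'e' => DIFFER
  Position 3: 'a' vs 'c' => DIFFER
  Position 4: 'e' vs 'a' => DIFFER
Positions that differ: 4

4


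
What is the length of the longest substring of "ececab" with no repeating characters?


Input: "ececab"
Sliding window (track last position of each char):
  Position 0 ('e'): window [0,0] length 1 -- new best
  Position 1 ('c'): window [0,1] length 2 -- new best
  Position 2 ('e'): repeat (last at 0), move window start to 1
  Position 2 ('e'): window [1,2] length 2
  Position 3 ('c'): repeat (last at 1), move window start to 2
  Position 3 ('c'): window [2,3] length 2
  Position 4 ('a'): window [2,4] length 3 -- new best
  Position 5 ('b'): window [2,5] length 4 -- new best
Longest substring with no repeats: "ecab" with length 4

4


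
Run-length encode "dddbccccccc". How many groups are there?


Input: dddbccccccc
Scanning for consecutive runs:
  Group 1: 'd' x 3 (positions 0-2)
  Group 2: 'b' x 1 (positions 3-3)
  Group 3: 'c' x 7 (positions 4-10)
Total groups: 3

3


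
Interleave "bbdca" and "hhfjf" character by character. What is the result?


Interleaving "bbdca" and "hhfjf":
  Position 0: 'b' from first, 'h' from second => "bh"
  Position 1: 'b' from first, 'h' from second => "bh"
  Position 2: 'd' from first, 'f' from second => "df"
  Position 3: 'c' from first, 'j' from second => "cj"
  Position 4: 'a' from first, 'f' from second => "af"
Result: bhbhdfcjaf

bhbhdfcjaf


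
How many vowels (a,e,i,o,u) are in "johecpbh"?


Input: johecpbh
Checking each character:
  'j' at position 0: consonant
  'o' at position 1: vowel (running total: 1)
  'h' at position 2: consonant
  'e' at position 3: vowel (running total: 2)
  'c' at position 4: consonant
  'p' at position 5: consonant
  'b' at position 6: consonant
  'h' at position 7: consonant
Total vowels: 2

2


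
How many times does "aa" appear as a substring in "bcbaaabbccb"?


Searching for "aa" in "bcbaaabbccb"
Scanning each position:
  Position 0: "bc" => no
  Position 1: "cb" => no
  Position 2: "ba" => no
  Position 3: "aa" => MATCH
  Position 4: "aa" => MATCH
  Position 5: "ab" => no
  Position 6: "bb" => no
  Position 7: "bc" => no
  Position 8: "cc" => no
  Position 9: "cb" => no
Total occurrences: 2

2


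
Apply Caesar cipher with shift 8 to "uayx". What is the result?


Caesar cipher: shift "uayx" by 8
  'u' (pos 20) + 8 = pos 2 = 'c'
  'a' (pos 0) + 8 = pos 8 = 'i'
  'y' (pos 24) + 8 = pos 6 = 'g'
  'x' (pos 23) + 8 = pos 5 = 'f'
Result: cigf

cigf


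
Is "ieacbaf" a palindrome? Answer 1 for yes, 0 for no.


Input: ieacbaf
Reversed: fabcaei
  Compare pos 0 ('i') with pos 6 ('f'): MISMATCH
  Compare pos 1 ('e') with pos 5 ('a'): MISMATCH
  Compare pos 2 ('a') with pos 4 ('b'): MISMATCH
Result: not a palindrome

0


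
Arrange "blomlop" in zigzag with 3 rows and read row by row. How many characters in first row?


Zigzag "blomlop" into 3 rows:
Placing characters:
  'b' => row 0
  'l' => row 1
  'o' => row 2
  'm' => row 1
  'l' => row 0
  'o' => row 1
  'p' => row 2
Rows:
  Row 0: "bl"
  Row 1: "lmo"
  Row 2: "op"
First row length: 2

2


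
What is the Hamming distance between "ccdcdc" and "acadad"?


Comparing "ccdcdc" and "acadad" position by position:
  Position 0: 'c' vs 'a' => differ
  Position 1: 'c' vs 'c' => same
  Position 2: 'd' vs 'a' => differ
  Position 3: 'c' vs 'd' => differ
  Position 4: 'd' vs 'a' => differ
  Position 5: 'c' vs 'd' => differ
Total differences (Hamming distance): 5

5


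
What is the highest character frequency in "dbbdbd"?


Input: dbbdbd
Character counts:
  'b': 3
  'd': 3
Maximum frequency: 3

3


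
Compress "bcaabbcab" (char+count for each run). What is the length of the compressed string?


Input: bcaabbcab
Runs:
  'b' x 1 => "b1"
  'c' x 1 => "c1"
  'a' x 2 => "a2"
  'b' x 2 => "b2"
  'c' x 1 => "c1"
  'a' x 1 => "a1"
  'b' x 1 => "b1"
Compressed: "b1c1a2b2c1a1b1"
Compressed length: 14

14


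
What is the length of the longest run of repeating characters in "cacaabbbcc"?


Input: "cacaabbbcc"
Scanning for longest run:
  Position 1 ('a'): new char, reset run to 1
  Position 2 ('c'): new char, reset run to 1
  Position 3 ('a'): new char, reset run to 1
  Position 4 ('a'): continues run of 'a', length=2
  Position 5 ('b'): new char, reset run to 1
  Position 6 ('b'): continues run of 'b', length=2
  Position 7 ('b'): continues run of 'b', length=3
  Position 8 ('c'): new char, reset run to 1
  Position 9 ('c'): continues run of 'c', length=2
Longest run: 'b' with length 3

3


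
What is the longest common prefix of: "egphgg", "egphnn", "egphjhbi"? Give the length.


Words: egphgg, egphnn, egphjhbi
  Position 0: all 'e' => match
  Position 1: all 'g' => match
  Position 2: all 'p' => match
  Position 3: all 'h' => match
  Position 4: ('g', 'n', 'j') => mismatch, stop
LCP = "egph" (length 4)

4


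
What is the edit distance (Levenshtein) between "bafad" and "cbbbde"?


Computing edit distance: "bafad" -> "cbbbde"
DP table:
           c    b    b    b    d    e
      0    1    2    3    4    5    6
  b   1    1    1    2    3    4    5
  a   2    2    2    2    3    4    5
  f   3    3    3    3    3    4    5
  a   4    4    4    4    4    4    5
  d   5    5    5    5    5    4    5
Edit distance = dp[5][6] = 5

5


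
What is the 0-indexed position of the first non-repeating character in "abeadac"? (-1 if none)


Input: abeadac
Character frequencies:
  'a': 3
  'b': 1
  'c': 1
  'd': 1
  'e': 1
Scanning left to right for freq == 1:
  Position 0 ('a'): freq=3, skip
  Position 1 ('b'): unique! => answer = 1

1


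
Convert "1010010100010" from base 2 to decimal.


Input: "1010010100010" in base 2
Positional expansion:
  Digit '1' (value 1) x 2^12 = 4096
  Digit '0' (value 0) x 2^11 = 0
  Digit '1' (value 1) x 2^10 = 1024
  Digit '0' (value 0) x 2^9 = 0
  Digit '0' (value 0) x 2^8 = 0
  Digit '1' (value 1) x 2^7 = 128
  Digit '0' (value 0) x 2^6 = 0
  Digit '1' (value 1) x 2^5 = 32
  Digit '0' (value 0) x 2^4 = 0
  Digit '0' (value 0) x 2^3 = 0
  Digit '0' (value 0) x 2^2 = 0
  Digit '1' (value 1) x 2^1 = 2
  Digit '0' (value 0) x 2^0 = 0
Sum = 5282

5282
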